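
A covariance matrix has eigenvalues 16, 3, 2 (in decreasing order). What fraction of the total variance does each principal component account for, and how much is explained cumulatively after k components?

Step 1 — total variance = trace(Sigma) = Σ λ_i = 16 + 3 + 2 = 21.

Step 2 — fraction explained by component i = λ_i / Σ λ:
  PC1: 16/21 = 0.7619
  PC2: 3/21 = 0.1429
  PC3: 2/21 = 0.0952

Step 3 — cumulative fraction after k components = (λ_1 + ... + λ_k) / Σ λ:
  k = 1: 16/21 = 0.7619
  k = 2: (16 + 3)/21 = 19/21 = 0.9048
  k = 3: (16 + 3 + 2)/21 = 21/21 = 1

Summary (fraction, with percent):

explained: PC1 0.7619 (76.19%), PC2 0.1429 (14.29%), PC3 0.0952 (9.52%);  cumulative: 0.7619, 0.9048, 1


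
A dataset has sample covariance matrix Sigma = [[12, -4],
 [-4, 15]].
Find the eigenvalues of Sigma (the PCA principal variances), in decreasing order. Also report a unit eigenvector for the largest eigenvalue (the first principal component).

Step 1 — characteristic polynomial of 2×2 Sigma:
  det(Sigma - λI) = λ² - trace · λ + det = 0.
  trace = 12 + 15 = 27, det = 12·15 - (-4)² = 164.
Step 2 — discriminant:
  Δ = trace² - 4·det = 729 - 656 = 73.
Step 3 — eigenvalues:
  λ = (trace ± √Δ)/2 = (27 ± 8.544)/2,
  λ_1 = 17.772,  λ_2 = 9.228.

Step 4 — unit eigenvector for λ_1: solve (Sigma - λ_1 I)v = 0. First row:
  (12 - 17.772)·v_x + (-4)·v_y = 0, i.e. (-5.772)·v_x + (-4)·v_y = 0,
  so v ∝ (b, λ_1 - a) = (-4, 5.772); multiply by -1 so the first entry is positive: u = (4, -5.772).
  ||u|| = √((4)² + (-5.772)²) = √(49.316) ≈ 7.0225,
  v_1 = u/||u|| ≈ (0.5696, -0.8219) (||v_1|| = 1).

λ_1 = 17.772,  λ_2 = 9.228;  v_1 ≈ (0.5696, -0.8219)


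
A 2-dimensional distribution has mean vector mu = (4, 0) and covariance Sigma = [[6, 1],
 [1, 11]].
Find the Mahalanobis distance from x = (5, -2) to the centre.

Step 1 — centre the observation: (x - mu) = (1, -2).

Step 2 — invert Sigma. det(Sigma) = 6·11 - (1)² = 65.
  Sigma^{-1} = (1/det) · [[d, -b], [-b, a]] = [[0.1692, -0.0154],
 [-0.0154, 0.0923]].

Step 3 — form the quadratic (x - mu)^T · Sigma^{-1} · (x - mu):
  Sigma^{-1} · (x - mu) = (0.2, -0.2).
  (x - mu)^T · [Sigma^{-1} · (x - mu)] = (1)·(0.2) + (-2)·(-0.2) = 0.6.

Step 4 — take square root: d = √(0.6) ≈ 0.7746.

d(x, mu) = √(0.6) ≈ 0.7746


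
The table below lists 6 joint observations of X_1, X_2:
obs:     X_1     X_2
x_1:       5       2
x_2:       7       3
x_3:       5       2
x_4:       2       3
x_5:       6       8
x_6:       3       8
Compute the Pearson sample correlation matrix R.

Step 1 — column means:
  mean(X_1) = (5 + 7 + 5 + 2 + 6 + 3) / 6 = 28/6 = 4.6667
  mean(X_2) = (2 + 3 + 2 + 3 + 8 + 8) / 6 = 26/6 = 4.3333

Step 2 — sample variances and covariances s[i,j] = (1/(n-1)) · Σ_k (x_{k,i} - mean_i) · (x_{k,j} - mean_j), with n-1 = 5:
  s[X_1,X_1] = ((0.3333)·(0.3333) + (2.3333)·(2.3333) + (0.3333)·(0.3333) + (-2.6667)·(-2.6667) + (1.3333)·(1.3333) + (-1.6667)·(-1.6667)) / 5 = 17.3333/5 = 3.4667
  s[X_1,X_2] = ((0.3333)·(-2.3333) + (2.3333)·(-1.3333) + (0.3333)·(-2.3333) + (-2.6667)·(-1.3333) + (1.3333)·(3.6667) + (-1.6667)·(3.6667)) / 5 = -2.3333/5 = -0.4667
  s[X_2,X_2] = ((-2.3333)·(-2.3333) + (-1.3333)·(-1.3333) + (-2.3333)·(-2.3333) + (-1.3333)·(-1.3333) + (3.6667)·(3.6667) + (3.6667)·(3.6667)) / 5 = 41.3333/5 = 8.2667
  Sample standard deviations s_i = √(s[i,i]):
  s(X_1) = √(3.4667) = 1.8619
  s(X_2) = √(8.2667) = 2.8752

Step 3 — r_{ij} = s_{ij} / (s_i · s_j):
  r[X_1,X_1] = 1 (diagonal).
  r[X_1,X_2] = -0.4667 / (1.8619 · 2.8752) = -0.4667 / 5.3533 = -0.0872
  r[X_2,X_2] = 1 (diagonal).

R is symmetric with unit diagonal. Assembling:

R = [[1, -0.0872],
 [-0.0872, 1]]


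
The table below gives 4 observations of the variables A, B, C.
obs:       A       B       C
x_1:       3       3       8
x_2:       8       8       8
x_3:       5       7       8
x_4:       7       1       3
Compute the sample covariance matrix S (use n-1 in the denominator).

Step 1 — column means:
  mean(A) = (3 + 8 + 5 + 7) / 4 = 23/4 = 5.75
  mean(B) = (3 + 8 + 7 + 1) / 4 = 19/4 = 4.75
  mean(C) = (8 + 8 + 8 + 3) / 4 = 27/4 = 6.75

Step 2 — sample covariance S[i,j] = (1/(n-1)) · Σ_k (x_{k,i} - mean_i) · (x_{k,j} - mean_j), with n-1 = 3.
  S[A,A] = ((-2.75)·(-2.75) + (2.25)·(2.25) + (-0.75)·(-0.75) + (1.25)·(1.25)) / 3 = 14.75/3 = 4.9167
  S[A,B] = ((-2.75)·(-1.75) + (2.25)·(3.25) + (-0.75)·(2.25) + (1.25)·(-3.75)) / 3 = 5.75/3 = 1.9167
  S[A,C] = ((-2.75)·(1.25) + (2.25)·(1.25) + (-0.75)·(1.25) + (1.25)·(-3.75)) / 3 = -6.25/3 = -2.0833
  S[B,B] = ((-1.75)·(-1.75) + (3.25)·(3.25) + (2.25)·(2.25) + (-3.75)·(-3.75)) / 3 = 32.75/3 = 10.9167
  S[B,C] = ((-1.75)·(1.25) + (3.25)·(1.25) + (2.25)·(1.25) + (-3.75)·(-3.75)) / 3 = 18.75/3 = 6.25
  S[C,C] = ((1.25)·(1.25) + (1.25)·(1.25) + (1.25)·(1.25) + (-3.75)·(-3.75)) / 3 = 18.75/3 = 6.25

S is symmetric (S[j,i] = S[i,j]). Assembling:

S = [[4.9167, 1.9167, -2.0833],
 [1.9167, 10.9167, 6.25],
 [-2.0833, 6.25, 6.25]]


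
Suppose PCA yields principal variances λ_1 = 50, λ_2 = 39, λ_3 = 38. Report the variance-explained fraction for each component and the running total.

Step 1 — total variance = trace(Sigma) = Σ λ_i = 50 + 39 + 38 = 127.

Step 2 — fraction explained by component i = λ_i / Σ λ:
  PC1: 50/127 = 0.3937
  PC2: 39/127 = 0.3071
  PC3: 38/127 = 0.2992

Step 3 — cumulative fraction after k components = (λ_1 + ... + λ_k) / Σ λ:
  k = 1: 50/127 = 0.3937
  k = 2: (50 + 39)/127 = 89/127 = 0.7008
  k = 3: (50 + 39 + 38)/127 = 127/127 = 1

Summary (fraction, with percent):

explained: PC1 0.3937 (39.37%), PC2 0.3071 (30.71%), PC3 0.2992 (29.92%);  cumulative: 0.3937, 0.7008, 1


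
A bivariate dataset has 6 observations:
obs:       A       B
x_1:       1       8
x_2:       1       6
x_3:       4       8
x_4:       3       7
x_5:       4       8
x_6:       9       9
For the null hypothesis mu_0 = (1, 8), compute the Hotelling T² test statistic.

Step 1 — sample mean vector:
  mean(A) = (1 + 1 + 4 + 3 + 4 + 9) / 6 = 22/6 = 3.6667
  mean(B) = (8 + 6 + 8 + 7 + 8 + 9) / 6 = 46/6 = 7.6667
  x̄ = (3.6667, 7.6667),  deviation x̄ - mu_0 = (3.6667, 7.6667) - (1, 8) = (2.6667, -0.3333).

Step 2 — sample covariance matrix, S[i,j] = (1/(n-1)) · Σ_k (x_{k,i} - mean_i) · (x_{k,j} - mean_j), divisor n-1 = 5:
  S[A,A] = ((-2.6667)·(-2.6667) + (-2.6667)·(-2.6667) + (0.3333)·(0.3333) + (-0.6667)·(-0.6667) + (0.3333)·(0.3333) + (5.3333)·(5.3333)) / 5 = 43.3333/5 = 8.6667
  S[A,B] = ((-2.6667)·(0.3333) + (-2.6667)·(-1.6667) + (0.3333)·(0.3333) + (-0.6667)·(-0.6667) + (0.3333)·(0.3333) + (5.3333)·(1.3333)) / 5 = 11.3333/5 = 2.2667
  S[B,B] = ((0.3333)·(0.3333) + (-1.6667)·(-1.6667) + (0.3333)·(0.3333) + (-0.6667)·(-0.6667) + (0.3333)·(0.3333) + (1.3333)·(1.3333)) / 5 = 5.3333/5 = 1.0667
  S = [[8.6667, 2.2667],
 [2.2667, 1.0667]].

Step 3 — invert S. det(S) = 8.6667·1.0667 - (2.2667)² = 4.1067.
  S^{-1} = (1/det) · [[d, -b], [-b, a]] = [[0.2597, -0.5519],
 [-0.5519, 2.1104]].

Step 4 — quadratic form (x̄ - mu_0)^T · S^{-1} · (x̄ - mu_0):
  S^{-1} · (x̄ - mu_0) = (0.8766, -2.1753),
  (x̄ - mu_0)^T · [...] = (2.6667)·(0.8766) + (-0.3333)·(-2.1753) = 3.0628.

Step 5 — scale by n: T² = 6 · 3.0628 = 18.3766.

T² ≈ 18.3766


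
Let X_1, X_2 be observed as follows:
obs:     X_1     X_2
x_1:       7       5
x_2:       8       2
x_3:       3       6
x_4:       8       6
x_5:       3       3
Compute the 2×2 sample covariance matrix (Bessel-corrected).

Step 1 — column means:
  mean(X_1) = (7 + 8 + 3 + 8 + 3) / 5 = 29/5 = 5.8
  mean(X_2) = (5 + 2 + 6 + 6 + 3) / 5 = 22/5 = 4.4

Step 2 — sample covariance S[i,j] = (1/(n-1)) · Σ_k (x_{k,i} - mean_i) · (x_{k,j} - mean_j), with n-1 = 4.
  S[X_1,X_1] = ((1.2)·(1.2) + (2.2)·(2.2) + (-2.8)·(-2.8) + (2.2)·(2.2) + (-2.8)·(-2.8)) / 4 = 26.8/4 = 6.7
  S[X_1,X_2] = ((1.2)·(0.6) + (2.2)·(-2.4) + (-2.8)·(1.6) + (2.2)·(1.6) + (-2.8)·(-1.4)) / 4 = -1.6/4 = -0.4
  S[X_2,X_2] = ((0.6)·(0.6) + (-2.4)·(-2.4) + (1.6)·(1.6) + (1.6)·(1.6) + (-1.4)·(-1.4)) / 4 = 13.2/4 = 3.3

S is symmetric (S[j,i] = S[i,j]). Assembling:

S = [[6.7, -0.4],
 [-0.4, 3.3]]


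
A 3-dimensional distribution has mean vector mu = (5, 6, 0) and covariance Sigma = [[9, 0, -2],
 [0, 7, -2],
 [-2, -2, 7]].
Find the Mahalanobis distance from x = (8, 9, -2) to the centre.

Step 1 — centre the observation: (x - mu) = (3, 3, -2).

Step 2 — invert Sigma (cofactor / det for 3×3, or solve directly):
  Sigma^{-1} = [[0.1194, 0.0106, 0.0371],
 [0.0106, 0.1565, 0.0477],
 [0.0371, 0.0477, 0.1671]].

Step 3 — form the quadratic (x - mu)^T · Sigma^{-1} · (x - mu):
  Sigma^{-1} · (x - mu) = (0.3156, 0.4058, -0.0796).
  (x - mu)^T · [Sigma^{-1} · (x - mu)] = (3)·(0.3156) + (3)·(0.4058) + (-2)·(-0.0796) = 2.3236.

Step 4 — take square root: d = √(2.3236) ≈ 1.5243.

d(x, mu) = √(2.3236) ≈ 1.5243


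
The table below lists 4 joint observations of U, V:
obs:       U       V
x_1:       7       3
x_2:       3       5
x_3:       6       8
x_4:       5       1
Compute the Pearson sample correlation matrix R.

Step 1 — column means:
  mean(U) = (7 + 3 + 6 + 5) / 4 = 21/4 = 5.25
  mean(V) = (3 + 5 + 8 + 1) / 4 = 17/4 = 4.25

Step 2 — sample variances and covariances s[i,j] = (1/(n-1)) · Σ_k (x_{k,i} - mean_i) · (x_{k,j} - mean_j), with n-1 = 3:
  s[U,U] = ((1.75)·(1.75) + (-2.25)·(-2.25) + (0.75)·(0.75) + (-0.25)·(-0.25)) / 3 = 8.75/3 = 2.9167
  s[U,V] = ((1.75)·(-1.25) + (-2.25)·(0.75) + (0.75)·(3.75) + (-0.25)·(-3.25)) / 3 = -0.25/3 = -0.0833
  s[V,V] = ((-1.25)·(-1.25) + (0.75)·(0.75) + (3.75)·(3.75) + (-3.25)·(-3.25)) / 3 = 26.75/3 = 8.9167
  Sample standard deviations s_i = √(s[i,i]):
  s(U) = √(2.9167) = 1.7078
  s(V) = √(8.9167) = 2.9861

Step 3 — r_{ij} = s_{ij} / (s_i · s_j):
  r[U,U] = 1 (diagonal).
  r[U,V] = -0.0833 / (1.7078 · 2.9861) = -0.0833 / 5.0997 = -0.0163
  r[V,V] = 1 (diagonal).

R is symmetric with unit diagonal. Assembling:

R = [[1, -0.0163],
 [-0.0163, 1]]


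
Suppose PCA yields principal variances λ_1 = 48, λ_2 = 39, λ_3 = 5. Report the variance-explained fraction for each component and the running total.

Step 1 — total variance = trace(Sigma) = Σ λ_i = 48 + 39 + 5 = 92.

Step 2 — fraction explained by component i = λ_i / Σ λ:
  PC1: 48/92 = 0.5217
  PC2: 39/92 = 0.4239
  PC3: 5/92 = 0.0543

Step 3 — cumulative fraction after k components = (λ_1 + ... + λ_k) / Σ λ:
  k = 1: 48/92 = 0.5217
  k = 2: (48 + 39)/92 = 87/92 = 0.9457
  k = 3: (48 + 39 + 5)/92 = 92/92 = 1

Summary (fraction, with percent):

explained: PC1 0.5217 (52.17%), PC2 0.4239 (42.39%), PC3 0.0543 (5.43%);  cumulative: 0.5217, 0.9457, 1


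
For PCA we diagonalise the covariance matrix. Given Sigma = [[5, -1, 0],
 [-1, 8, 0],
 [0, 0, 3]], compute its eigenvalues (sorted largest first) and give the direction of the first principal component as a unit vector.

Step 1 — characteristic polynomial p(λ) = det(λI - Sigma) = λ³ - tr·λ² + c_1·λ - det, where tr = trace, c_1 = sum of the principal 2×2 minors, det = det(Sigma):
  tr = 5 + 8 + 3 = 16,
  c_1 = (5·8 - (-1)²) + (5·3 - (0)²) + (8·3 - (0)²) = 39 + 15 + 24 = 78,
  det = 5·(8·3 - (0)²) - (-1)·((-1)·3 - (0)·(0)) + (0)·((-1)·(0) - 8·(0)) = 5·(24) - (-1)·(-3) + (0)·(0) = 117.
  So p(λ) = λ³ - 16λ² + 78λ - 117.
Step 2 — look for an integer root (rational root theorem: any rational root is an integer divisor of 117). Testing λ = 3:
  p(3) = 27 - 144 + 234 - 117 = 0  ✓
  Dividing out (λ - 3): p(λ) = (λ - 3)(λ² - 13λ + 39).
Step 3 — remaining eigenvalues from the quadratic λ² - 13λ + 39 = 0:
  Δ = 13² - 4·39 = 169 - 156 = 13,  λ = (13 ± √13)/2 = (13 ± 3.6056)/2 ≈ 8.3028 or 4.6972.
  Sorted: λ_1 = 8.3028,  λ_2 = 4.6972,  λ_3 = 3  (check: sum = 16 = tr ✓).

Step 4 — unit eigenvector for λ_1 ≈ 8.3028: v spans the null space of (Sigma - λ_1 I), whose rows are
  r_1 = (-3.3028, -1, 0),  r_2 = (-1, -0.3028, 0),  r_3 = (0, 0, -5.3028).
  v is orthogonal to every row, so take v ∝ r_1 × r_3 = ((-1)·(-5.3028) - (0)·(0), (0)·(0) - (-3.3028)·(-5.3028), (-3.3028)·(0) - (-1)·(0)) ≈ (5.3028, -17.5139, 0).
  Let u = (5.3028, -17.5139, 0).
  ||u|| = √((5.3028)² + (-17.5139)² + (0)²) = √(334.8554) ≈ 18.2991,  v_1 = u/||u|| ≈ (0.2898, -0.9571, 0) (||v_1|| = 1).

λ_1 = 8.3028,  λ_2 = 4.6972,  λ_3 = 3;  v_1 ≈ (0.2898, -0.9571, 0)


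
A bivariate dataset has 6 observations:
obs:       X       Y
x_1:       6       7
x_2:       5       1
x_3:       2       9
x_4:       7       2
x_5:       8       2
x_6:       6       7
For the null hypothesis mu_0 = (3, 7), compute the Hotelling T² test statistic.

Step 1 — sample mean vector:
  mean(X) = (6 + 5 + 2 + 7 + 8 + 6) / 6 = 34/6 = 5.6667
  mean(Y) = (7 + 1 + 9 + 2 + 2 + 7) / 6 = 28/6 = 4.6667
  x̄ = (5.6667, 4.6667),  deviation x̄ - mu_0 = (5.6667, 4.6667) - (3, 7) = (2.6667, -2.3333).

Step 2 — sample covariance matrix, S[i,j] = (1/(n-1)) · Σ_k (x_{k,i} - mean_i) · (x_{k,j} - mean_j), divisor n-1 = 5:
  S[X,X] = ((0.3333)·(0.3333) + (-0.6667)·(-0.6667) + (-3.6667)·(-3.6667) + (1.3333)·(1.3333) + (2.3333)·(2.3333) + (0.3333)·(0.3333)) / 5 = 21.3333/5 = 4.2667
  S[X,Y] = ((0.3333)·(2.3333) + (-0.6667)·(-3.6667) + (-3.6667)·(4.3333) + (1.3333)·(-2.6667) + (2.3333)·(-2.6667) + (0.3333)·(2.3333)) / 5 = -21.6667/5 = -4.3333
  S[Y,Y] = ((2.3333)·(2.3333) + (-3.6667)·(-3.6667) + (4.3333)·(4.3333) + (-2.6667)·(-2.6667) + (-2.6667)·(-2.6667) + (2.3333)·(2.3333)) / 5 = 57.3333/5 = 11.4667
  S = [[4.2667, -4.3333],
 [-4.3333, 11.4667]].

Step 3 — invert S. det(S) = 4.2667·11.4667 - (-4.3333)² = 30.1467.
  S^{-1} = (1/det) · [[d, -b], [-b, a]] = [[0.3804, 0.1437],
 [0.1437, 0.1415]].

Step 4 — quadratic form (x̄ - mu_0)^T · S^{-1} · (x̄ - mu_0):
  S^{-1} · (x̄ - mu_0) = (0.6789, 0.0531),
  (x̄ - mu_0)^T · [...] = (2.6667)·(0.6789) + (-2.3333)·(0.0531) = 1.6866.

Step 5 — scale by n: T² = 6 · 1.6866 = 10.1194.

T² ≈ 10.1194


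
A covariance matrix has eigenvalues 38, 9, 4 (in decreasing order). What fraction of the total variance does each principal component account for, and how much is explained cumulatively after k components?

Step 1 — total variance = trace(Sigma) = Σ λ_i = 38 + 9 + 4 = 51.

Step 2 — fraction explained by component i = λ_i / Σ λ:
  PC1: 38/51 = 0.7451
  PC2: 9/51 = 0.1765
  PC3: 4/51 = 0.0784

Step 3 — cumulative fraction after k components = (λ_1 + ... + λ_k) / Σ λ:
  k = 1: 38/51 = 0.7451
  k = 2: (38 + 9)/51 = 47/51 = 0.9216
  k = 3: (38 + 9 + 4)/51 = 51/51 = 1

Summary (fraction, with percent):

explained: PC1 0.7451 (74.51%), PC2 0.1765 (17.65%), PC3 0.0784 (7.84%);  cumulative: 0.7451, 0.9216, 1


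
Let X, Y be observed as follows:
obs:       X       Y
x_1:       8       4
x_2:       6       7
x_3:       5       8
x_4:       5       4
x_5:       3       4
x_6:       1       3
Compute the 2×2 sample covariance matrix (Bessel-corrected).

Step 1 — column means:
  mean(X) = (8 + 6 + 5 + 5 + 3 + 1) / 6 = 28/6 = 4.6667
  mean(Y) = (4 + 7 + 8 + 4 + 4 + 3) / 6 = 30/6 = 5

Step 2 — sample covariance S[i,j] = (1/(n-1)) · Σ_k (x_{k,i} - mean_i) · (x_{k,j} - mean_j), with n-1 = 5.
  S[X,X] = ((3.3333)·(3.3333) + (1.3333)·(1.3333) + (0.3333)·(0.3333) + (0.3333)·(0.3333) + (-1.6667)·(-1.6667) + (-3.6667)·(-3.6667)) / 5 = 29.3333/5 = 5.8667
  S[X,Y] = ((3.3333)·(-1) + (1.3333)·(2) + (0.3333)·(3) + (0.3333)·(-1) + (-1.6667)·(-1) + (-3.6667)·(-2)) / 5 = 9/5 = 1.8
  S[Y,Y] = ((-1)·(-1) + (2)·(2) + (3)·(3) + (-1)·(-1) + (-1)·(-1) + (-2)·(-2)) / 5 = 20/5 = 4

S is symmetric (S[j,i] = S[i,j]). Assembling:

S = [[5.8667, 1.8],
 [1.8, 4]]


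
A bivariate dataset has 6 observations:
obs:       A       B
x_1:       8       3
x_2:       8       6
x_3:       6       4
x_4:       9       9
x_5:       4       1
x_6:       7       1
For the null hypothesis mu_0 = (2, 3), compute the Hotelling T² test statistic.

Step 1 — sample mean vector:
  mean(A) = (8 + 8 + 6 + 9 + 4 + 7) / 6 = 42/6 = 7
  mean(B) = (3 + 6 + 4 + 9 + 1 + 1) / 6 = 24/6 = 4
  x̄ = (7, 4),  deviation x̄ - mu_0 = (7, 4) - (2, 3) = (5, 1).

Step 2 — sample covariance matrix, S[i,j] = (1/(n-1)) · Σ_k (x_{k,i} - mean_i) · (x_{k,j} - mean_j), divisor n-1 = 5:
  S[A,A] = ((1)·(1) + (1)·(1) + (-1)·(-1) + (2)·(2) + (-3)·(-3) + (0)·(0)) / 5 = 16/5 = 3.2
  S[A,B] = ((1)·(-1) + (1)·(2) + (-1)·(0) + (2)·(5) + (-3)·(-3) + (0)·(-3)) / 5 = 20/5 = 4
  S[B,B] = ((-1)·(-1) + (2)·(2) + (0)·(0) + (5)·(5) + (-3)·(-3) + (-3)·(-3)) / 5 = 48/5 = 9.6
  S = [[3.2, 4],
 [4, 9.6]].

Step 3 — invert S. det(S) = 3.2·9.6 - (4)² = 14.72.
  S^{-1} = (1/det) · [[d, -b], [-b, a]] = [[0.6522, -0.2717],
 [-0.2717, 0.2174]].

Step 4 — quadratic form (x̄ - mu_0)^T · S^{-1} · (x̄ - mu_0):
  S^{-1} · (x̄ - mu_0) = (2.9891, -1.1413),
  (x̄ - mu_0)^T · [...] = (5)·(2.9891) + (1)·(-1.1413) = 13.8043.

Step 5 — scale by n: T² = 6 · 13.8043 = 82.8261.

T² ≈ 82.8261


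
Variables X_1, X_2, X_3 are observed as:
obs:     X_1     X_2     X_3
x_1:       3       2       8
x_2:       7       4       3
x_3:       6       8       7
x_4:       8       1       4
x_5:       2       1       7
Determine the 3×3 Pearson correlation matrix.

Step 1 — column means:
  mean(X_1) = (3 + 7 + 6 + 8 + 2) / 5 = 26/5 = 5.2
  mean(X_2) = (2 + 4 + 8 + 1 + 1) / 5 = 16/5 = 3.2
  mean(X_3) = (8 + 3 + 7 + 4 + 7) / 5 = 29/5 = 5.8

Step 2 — sample variances and covariances s[i,j] = (1/(n-1)) · Σ_k (x_{k,i} - mean_i) · (x_{k,j} - mean_j), with n-1 = 4:
  s[X_1,X_1] = ((-2.2)·(-2.2) + (1.8)·(1.8) + (0.8)·(0.8) + (2.8)·(2.8) + (-3.2)·(-3.2)) / 4 = 26.8/4 = 6.7
  s[X_1,X_2] = ((-2.2)·(-1.2) + (1.8)·(0.8) + (0.8)·(4.8) + (2.8)·(-2.2) + (-3.2)·(-2.2)) / 4 = 8.8/4 = 2.2
  s[X_1,X_3] = ((-2.2)·(2.2) + (1.8)·(-2.8) + (0.8)·(1.2) + (2.8)·(-1.8) + (-3.2)·(1.2)) / 4 = -17.8/4 = -4.45
  s[X_2,X_2] = ((-1.2)·(-1.2) + (0.8)·(0.8) + (4.8)·(4.8) + (-2.2)·(-2.2) + (-2.2)·(-2.2)) / 4 = 34.8/4 = 8.7
  s[X_2,X_3] = ((-1.2)·(2.2) + (0.8)·(-2.8) + (4.8)·(1.2) + (-2.2)·(-1.8) + (-2.2)·(1.2)) / 4 = 2.2/4 = 0.55
  s[X_3,X_3] = ((2.2)·(2.2) + (-2.8)·(-2.8) + (1.2)·(1.2) + (-1.8)·(-1.8) + (1.2)·(1.2)) / 4 = 18.8/4 = 4.7
  Sample standard deviations s_i = √(s[i,i]):
  s(X_1) = √(6.7) = 2.5884
  s(X_2) = √(8.7) = 2.9496
  s(X_3) = √(4.7) = 2.1679

Step 3 — r_{ij} = s_{ij} / (s_i · s_j):
  r[X_1,X_1] = 1 (diagonal).
  r[X_1,X_2] = 2.2 / (2.5884 · 2.9496) = 2.2 / 7.6348 = 0.2882
  r[X_1,X_3] = -4.45 / (2.5884 · 2.1679) = -4.45 / 5.6116 = -0.793
  r[X_2,X_2] = 1 (diagonal).
  r[X_2,X_3] = 0.55 / (2.9496 · 2.1679) = 0.55 / 6.3945 = 0.086
  r[X_3,X_3] = 1 (diagonal).

R is symmetric with unit diagonal. Assembling:

R = [[1, 0.2882, -0.793],
 [0.2882, 1, 0.086],
 [-0.793, 0.086, 1]]


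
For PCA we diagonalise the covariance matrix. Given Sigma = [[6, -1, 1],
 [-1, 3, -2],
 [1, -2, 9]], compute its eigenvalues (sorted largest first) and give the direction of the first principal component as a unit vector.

Step 1 — characteristic polynomial p(λ) = det(λI - Sigma) = λ³ - tr·λ² + c_1·λ - det, where tr = trace, c_1 = sum of the principal 2×2 minors, det = det(Sigma):
  tr = 6 + 3 + 9 = 18,
  c_1 = (6·3 - (-1)²) + (6·9 - (1)²) + (3·9 - (-2)²) = 17 + 53 + 23 = 93,
  det = 6·(3·9 - (-2)²) - (-1)·((-1)·9 - (-2)·(1)) + (1)·((-1)·(-2) - 3·(1)) = 6·(23) - (-1)·(-7) + (1)·(-1) = 130.
  So p(λ) = λ³ - 18λ² + 93λ - 130.
Step 2 — look for an integer root (rational root theorem: any rational root is an integer divisor of 130). Testing λ = 10:
  p(10) = 1000 - 1800 + 930 - 130 = 0  ✓
  Dividing out (λ - 10): p(λ) = (λ - 10)(λ² - 8λ + 13).
Step 3 — remaining eigenvalues from the quadratic λ² - 8λ + 13 = 0:
  Δ = 8² - 4·13 = 64 - 52 = 12,  λ = (8 ± √12)/2 = (8 ± 3.4641)/2 ≈ 5.7321 or 2.2679.
  Sorted: λ_1 = 10,  λ_2 = 5.7321,  λ_3 = 2.2679  (check: sum = 18 = tr ✓).

Step 4 — unit eigenvector for λ_1 = 10: v spans the null space of (Sigma - λ_1 I), whose rows are
  r_1 = (-4, -1, 1),  r_2 = (-1, -7, -2),  r_3 = (1, -2, -1).
  v is orthogonal to every row, so take v ∝ r_1 × r_2 = ((-1)·(-2) - (1)·(-7), (1)·(-1) - (-4)·(-2), (-4)·(-7) - (-1)·(-1)) = (9, -9, 27).
  Rescale (divide by 9): u = (1, -1, 3).
  ||u|| = √((1)² + (-1)² + (3)²) = √(11) ≈ 3.3166,  v_1 = u/||u|| ≈ (0.3015, -0.3015, 0.9045) (||v_1|| = 1).

λ_1 = 10,  λ_2 = 5.7321,  λ_3 = 2.2679;  v_1 ≈ (0.3015, -0.3015, 0.9045)


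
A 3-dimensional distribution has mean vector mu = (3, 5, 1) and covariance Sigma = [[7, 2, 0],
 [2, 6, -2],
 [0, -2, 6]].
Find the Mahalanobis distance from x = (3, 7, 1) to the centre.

Step 1 — centre the observation: (x - mu) = (0, 2, 0).

Step 2 — invert Sigma (cofactor / det for 3×3, or solve directly):
  Sigma^{-1} = [[0.16, -0.06, -0.02],
 [-0.06, 0.21, 0.07],
 [-0.02, 0.07, 0.19]].

Step 3 — form the quadratic (x - mu)^T · Sigma^{-1} · (x - mu):
  Sigma^{-1} · (x - mu) = (-0.12, 0.42, 0.14).
  (x - mu)^T · [Sigma^{-1} · (x - mu)] = (0)·(-0.12) + (2)·(0.42) + (0)·(0.14) = 0.84.

Step 4 — take square root: d = √(0.84) ≈ 0.9165.

d(x, mu) = √(0.84) ≈ 0.9165


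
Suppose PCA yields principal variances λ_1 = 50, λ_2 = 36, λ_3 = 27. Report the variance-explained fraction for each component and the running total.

Step 1 — total variance = trace(Sigma) = Σ λ_i = 50 + 36 + 27 = 113.

Step 2 — fraction explained by component i = λ_i / Σ λ:
  PC1: 50/113 = 0.4425
  PC2: 36/113 = 0.3186
  PC3: 27/113 = 0.2389

Step 3 — cumulative fraction after k components = (λ_1 + ... + λ_k) / Σ λ:
  k = 1: 50/113 = 0.4425
  k = 2: (50 + 36)/113 = 86/113 = 0.7611
  k = 3: (50 + 36 + 27)/113 = 113/113 = 1

Summary (fraction, with percent):

explained: PC1 0.4425 (44.25%), PC2 0.3186 (31.86%), PC3 0.2389 (23.89%);  cumulative: 0.4425, 0.7611, 1


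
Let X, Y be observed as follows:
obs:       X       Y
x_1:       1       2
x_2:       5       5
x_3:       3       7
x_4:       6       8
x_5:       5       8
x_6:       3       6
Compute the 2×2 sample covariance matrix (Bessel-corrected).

Step 1 — column means:
  mean(X) = (1 + 5 + 3 + 6 + 5 + 3) / 6 = 23/6 = 3.8333
  mean(Y) = (2 + 5 + 7 + 8 + 8 + 6) / 6 = 36/6 = 6

Step 2 — sample covariance S[i,j] = (1/(n-1)) · Σ_k (x_{k,i} - mean_i) · (x_{k,j} - mean_j), with n-1 = 5.
  S[X,X] = ((-2.8333)·(-2.8333) + (1.1667)·(1.1667) + (-0.8333)·(-0.8333) + (2.1667)·(2.1667) + (1.1667)·(1.1667) + (-0.8333)·(-0.8333)) / 5 = 16.8333/5 = 3.3667
  S[X,Y] = ((-2.8333)·(-4) + (1.1667)·(-1) + (-0.8333)·(1) + (2.1667)·(2) + (1.1667)·(2) + (-0.8333)·(0)) / 5 = 16/5 = 3.2
  S[Y,Y] = ((-4)·(-4) + (-1)·(-1) + (1)·(1) + (2)·(2) + (2)·(2) + (0)·(0)) / 5 = 26/5 = 5.2

S is symmetric (S[j,i] = S[i,j]). Assembling:

S = [[3.3667, 3.2],
 [3.2, 5.2]]


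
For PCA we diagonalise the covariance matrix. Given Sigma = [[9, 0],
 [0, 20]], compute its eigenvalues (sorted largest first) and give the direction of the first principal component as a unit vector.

Step 1 — characteristic polynomial of 2×2 Sigma:
  det(Sigma - λI) = λ² - trace · λ + det = 0.
  trace = 9 + 20 = 29, det = 9·20 - (0)² = 180.
Step 2 — discriminant:
  Δ = trace² - 4·det = 841 - 720 = 121.
Step 3 — eigenvalues:
  λ = (trace ± √Δ)/2 = (29 ± 11)/2,
  λ_1 = 20,  λ_2 = 9.

Step 4 — unit eigenvector for λ_1: Sigma is diagonal, so its eigenvectors are the coordinate axes. λ_1 = 20 is the diagonal entry on the second coordinate axis, hence
  v_1 = (0, 1) (||v_1|| = 1).

λ_1 = 20,  λ_2 = 9;  v_1 ≈ (0, 1)


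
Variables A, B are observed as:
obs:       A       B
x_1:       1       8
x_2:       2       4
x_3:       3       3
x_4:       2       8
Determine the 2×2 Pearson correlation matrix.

Step 1 — column means:
  mean(A) = (1 + 2 + 3 + 2) / 4 = 8/4 = 2
  mean(B) = (8 + 4 + 3 + 8) / 4 = 23/4 = 5.75

Step 2 — sample variances and covariances s[i,j] = (1/(n-1)) · Σ_k (x_{k,i} - mean_i) · (x_{k,j} - mean_j), with n-1 = 3:
  s[A,A] = ((-1)·(-1) + (0)·(0) + (1)·(1) + (0)·(0)) / 3 = 2/3 = 0.6667
  s[A,B] = ((-1)·(2.25) + (0)·(-1.75) + (1)·(-2.75) + (0)·(2.25)) / 3 = -5/3 = -1.6667
  s[B,B] = ((2.25)·(2.25) + (-1.75)·(-1.75) + (-2.75)·(-2.75) + (2.25)·(2.25)) / 3 = 20.75/3 = 6.9167
  Sample standard deviations s_i = √(s[i,i]):
  s(A) = √(0.6667) = 0.8165
  s(B) = √(6.9167) = 2.63

Step 3 — r_{ij} = s_{ij} / (s_i · s_j):
  r[A,A] = 1 (diagonal).
  r[A,B] = -1.6667 / (0.8165 · 2.63) = -1.6667 / 2.1473 = -0.7762
  r[B,B] = 1 (diagonal).

R is symmetric with unit diagonal. Assembling:

R = [[1, -0.7762],
 [-0.7762, 1]]


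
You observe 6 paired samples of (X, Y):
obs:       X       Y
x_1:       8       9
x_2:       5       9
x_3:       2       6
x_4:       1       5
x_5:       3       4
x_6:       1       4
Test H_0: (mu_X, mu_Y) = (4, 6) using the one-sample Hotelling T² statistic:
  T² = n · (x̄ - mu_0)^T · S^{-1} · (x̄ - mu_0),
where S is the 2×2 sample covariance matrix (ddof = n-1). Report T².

Step 1 — sample mean vector:
  mean(X) = (8 + 5 + 2 + 1 + 3 + 1) / 6 = 20/6 = 3.3333
  mean(Y) = (9 + 9 + 6 + 5 + 4 + 4) / 6 = 37/6 = 6.1667
  x̄ = (3.3333, 6.1667),  deviation x̄ - mu_0 = (3.3333, 6.1667) - (4, 6) = (-0.6667, 0.1667).

Step 2 — sample covariance matrix, S[i,j] = (1/(n-1)) · Σ_k (x_{k,i} - mean_i) · (x_{k,j} - mean_j), divisor n-1 = 5:
  S[X,X] = ((4.6667)·(4.6667) + (1.6667)·(1.6667) + (-1.3333)·(-1.3333) + (-2.3333)·(-2.3333) + (-0.3333)·(-0.3333) + (-2.3333)·(-2.3333)) / 5 = 37.3333/5 = 7.4667
  S[X,Y] = ((4.6667)·(2.8333) + (1.6667)·(2.8333) + (-1.3333)·(-0.1667) + (-2.3333)·(-1.1667) + (-0.3333)·(-2.1667) + (-2.3333)·(-2.1667)) / 5 = 26.6667/5 = 5.3333
  S[Y,Y] = ((2.8333)·(2.8333) + (2.8333)·(2.8333) + (-0.1667)·(-0.1667) + (-1.1667)·(-1.1667) + (-2.1667)·(-2.1667) + (-2.1667)·(-2.1667)) / 5 = 26.8333/5 = 5.3667
  S = [[7.4667, 5.3333],
 [5.3333, 5.3667]].

Step 3 — invert S. det(S) = 7.4667·5.3667 - (5.3333)² = 11.6267.
  S^{-1} = (1/det) · [[d, -b], [-b, a]] = [[0.4616, -0.4587],
 [-0.4587, 0.6422]].

Step 4 — quadratic form (x̄ - mu_0)^T · S^{-1} · (x̄ - mu_0):
  S^{-1} · (x̄ - mu_0) = (-0.3842, 0.4128),
  (x̄ - mu_0)^T · [...] = (-0.6667)·(-0.3842) + (0.1667)·(0.4128) = 0.3249.

Step 5 — scale by n: T² = 6 · 0.3249 = 1.9495.

T² ≈ 1.9495


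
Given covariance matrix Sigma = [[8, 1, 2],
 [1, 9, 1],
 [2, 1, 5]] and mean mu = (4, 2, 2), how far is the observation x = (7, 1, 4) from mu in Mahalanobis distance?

Step 1 — centre the observation: (x - mu) = (3, -1, 2).

Step 2 — invert Sigma (cofactor / det for 3×3, or solve directly):
  Sigma^{-1} = [[0.1397, -0.0095, -0.054],
 [-0.0095, 0.1143, -0.019],
 [-0.054, -0.019, 0.2254]].

Step 3 — form the quadratic (x - mu)^T · Sigma^{-1} · (x - mu):
  Sigma^{-1} · (x - mu) = (0.3206, -0.181, 0.3079).
  (x - mu)^T · [Sigma^{-1} · (x - mu)] = (3)·(0.3206) + (-1)·(-0.181) + (2)·(0.3079) = 1.7587.

Step 4 — take square root: d = √(1.7587) ≈ 1.3262.

d(x, mu) = √(1.7587) ≈ 1.3262


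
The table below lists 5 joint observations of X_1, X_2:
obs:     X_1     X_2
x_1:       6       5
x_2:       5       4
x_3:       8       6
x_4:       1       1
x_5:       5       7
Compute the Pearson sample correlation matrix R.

Step 1 — column means:
  mean(X_1) = (6 + 5 + 8 + 1 + 5) / 5 = 25/5 = 5
  mean(X_2) = (5 + 4 + 6 + 1 + 7) / 5 = 23/5 = 4.6

Step 2 — sample variances and covariances s[i,j] = (1/(n-1)) · Σ_k (x_{k,i} - mean_i) · (x_{k,j} - mean_j), with n-1 = 4:
  s[X_1,X_1] = ((1)·(1) + (0)·(0) + (3)·(3) + (-4)·(-4) + (0)·(0)) / 4 = 26/4 = 6.5
  s[X_1,X_2] = ((1)·(0.4) + (0)·(-0.6) + (3)·(1.4) + (-4)·(-3.6) + (0)·(2.4)) / 4 = 19/4 = 4.75
  s[X_2,X_2] = ((0.4)·(0.4) + (-0.6)·(-0.6) + (1.4)·(1.4) + (-3.6)·(-3.6) + (2.4)·(2.4)) / 4 = 21.2/4 = 5.3
  Sample standard deviations s_i = √(s[i,i]):
  s(X_1) = √(6.5) = 2.5495
  s(X_2) = √(5.3) = 2.3022

Step 3 — r_{ij} = s_{ij} / (s_i · s_j):
  r[X_1,X_1] = 1 (diagonal).
  r[X_1,X_2] = 4.75 / (2.5495 · 2.3022) = 4.75 / 5.8694 = 0.8093
  r[X_2,X_2] = 1 (diagonal).

R is symmetric with unit diagonal. Assembling:

R = [[1, 0.8093],
 [0.8093, 1]]


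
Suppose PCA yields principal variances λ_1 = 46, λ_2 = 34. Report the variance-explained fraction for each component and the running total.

Step 1 — total variance = trace(Sigma) = Σ λ_i = 46 + 34 = 80.

Step 2 — fraction explained by component i = λ_i / Σ λ:
  PC1: 46/80 = 0.575
  PC2: 34/80 = 0.425

Step 3 — cumulative fraction after k components = (λ_1 + ... + λ_k) / Σ λ:
  k = 1: 46/80 = 0.575
  k = 2: (46 + 34)/80 = 80/80 = 1

Summary (fraction, with percent):

explained: PC1 0.575 (57.5%), PC2 0.425 (42.5%);  cumulative: 0.575, 1


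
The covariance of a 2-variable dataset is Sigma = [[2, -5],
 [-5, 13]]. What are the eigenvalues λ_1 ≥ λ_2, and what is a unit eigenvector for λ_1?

Step 1 — characteristic polynomial of 2×2 Sigma:
  det(Sigma - λI) = λ² - trace · λ + det = 0.
  trace = 2 + 13 = 15, det = 2·13 - (-5)² = 1.
Step 2 — discriminant:
  Δ = trace² - 4·det = 225 - 4 = 221.
Step 3 — eigenvalues:
  λ = (trace ± √Δ)/2 = (15 ± 14.8661)/2,
  λ_1 = 14.933,  λ_2 = 0.067.

Step 4 — unit eigenvector for λ_1: solve (Sigma - λ_1 I)v = 0. First row:
  (2 - 14.933)·v_x + (-5)·v_y = 0, i.e. (-12.933)·v_x + (-5)·v_y = 0,
  so v ∝ (b, λ_1 - a) = (-5, 12.933); multiply by -1 so the first entry is positive: u = (5, -12.933).
  ||u|| = √((5)² + (-12.933)²) = √(192.2634) ≈ 13.8659,
  v_1 = u/||u|| ≈ (0.3606, -0.9327) (||v_1|| = 1).

λ_1 = 14.933,  λ_2 = 0.067;  v_1 ≈ (0.3606, -0.9327)


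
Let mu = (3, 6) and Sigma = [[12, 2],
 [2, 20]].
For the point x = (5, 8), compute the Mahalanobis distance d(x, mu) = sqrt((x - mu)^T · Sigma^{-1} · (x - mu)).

Step 1 — centre the observation: (x - mu) = (2, 2).

Step 2 — invert Sigma. det(Sigma) = 12·20 - (2)² = 236.
  Sigma^{-1} = (1/det) · [[d, -b], [-b, a]] = [[0.0847, -0.0085],
 [-0.0085, 0.0508]].

Step 3 — form the quadratic (x - mu)^T · Sigma^{-1} · (x - mu):
  Sigma^{-1} · (x - mu) = (0.1525, 0.0847).
  (x - mu)^T · [Sigma^{-1} · (x - mu)] = (2)·(0.1525) + (2)·(0.0847) = 0.4746.

Step 4 — take square root: d = √(0.4746) ≈ 0.6889.

d(x, mu) = √(0.4746) ≈ 0.6889


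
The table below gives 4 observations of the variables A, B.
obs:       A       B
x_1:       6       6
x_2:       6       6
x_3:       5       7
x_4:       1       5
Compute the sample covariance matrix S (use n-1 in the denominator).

Step 1 — column means:
  mean(A) = (6 + 6 + 5 + 1) / 4 = 18/4 = 4.5
  mean(B) = (6 + 6 + 7 + 5) / 4 = 24/4 = 6

Step 2 — sample covariance S[i,j] = (1/(n-1)) · Σ_k (x_{k,i} - mean_i) · (x_{k,j} - mean_j), with n-1 = 3.
  S[A,A] = ((1.5)·(1.5) + (1.5)·(1.5) + (0.5)·(0.5) + (-3.5)·(-3.5)) / 3 = 17/3 = 5.6667
  S[A,B] = ((1.5)·(0) + (1.5)·(0) + (0.5)·(1) + (-3.5)·(-1)) / 3 = 4/3 = 1.3333
  S[B,B] = ((0)·(0) + (0)·(0) + (1)·(1) + (-1)·(-1)) / 3 = 2/3 = 0.6667

S is symmetric (S[j,i] = S[i,j]). Assembling:

S = [[5.6667, 1.3333],
 [1.3333, 0.6667]]


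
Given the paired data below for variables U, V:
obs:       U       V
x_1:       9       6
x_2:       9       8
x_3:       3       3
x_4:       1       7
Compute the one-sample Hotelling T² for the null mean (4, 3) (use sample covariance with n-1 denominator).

Step 1 — sample mean vector:
  mean(U) = (9 + 9 + 3 + 1) / 4 = 22/4 = 5.5
  mean(V) = (6 + 8 + 3 + 7) / 4 = 24/4 = 6
  x̄ = (5.5, 6),  deviation x̄ - mu_0 = (5.5, 6) - (4, 3) = (1.5, 3).

Step 2 — sample covariance matrix, S[i,j] = (1/(n-1)) · Σ_k (x_{k,i} - mean_i) · (x_{k,j} - mean_j), divisor n-1 = 3:
  S[U,U] = ((3.5)·(3.5) + (3.5)·(3.5) + (-2.5)·(-2.5) + (-4.5)·(-4.5)) / 3 = 51/3 = 17
  S[U,V] = ((3.5)·(0) + (3.5)·(2) + (-2.5)·(-3) + (-4.5)·(1)) / 3 = 10/3 = 3.3333
  S[V,V] = ((0)·(0) + (2)·(2) + (-3)·(-3) + (1)·(1)) / 3 = 14/3 = 4.6667
  S = [[17, 3.3333],
 [3.3333, 4.6667]].

Step 3 — invert S. det(S) = 17·4.6667 - (3.3333)² = 68.2222.
  S^{-1} = (1/det) · [[d, -b], [-b, a]] = [[0.0684, -0.0489],
 [-0.0489, 0.2492]].

Step 4 — quadratic form (x̄ - mu_0)^T · S^{-1} · (x̄ - mu_0):
  S^{-1} · (x̄ - mu_0) = (-0.044, 0.6743),
  (x̄ - mu_0)^T · [...] = (1.5)·(-0.044) + (3)·(0.6743) = 1.9568.

Step 5 — scale by n: T² = 4 · 1.9568 = 7.8274.

T² ≈ 7.8274


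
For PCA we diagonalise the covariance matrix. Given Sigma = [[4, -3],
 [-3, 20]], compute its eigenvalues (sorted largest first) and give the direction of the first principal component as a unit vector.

Step 1 — characteristic polynomial of 2×2 Sigma:
  det(Sigma - λI) = λ² - trace · λ + det = 0.
  trace = 4 + 20 = 24, det = 4·20 - (-3)² = 71.
Step 2 — discriminant:
  Δ = trace² - 4·det = 576 - 284 = 292.
Step 3 — eigenvalues:
  λ = (trace ± √Δ)/2 = (24 ± 17.088)/2,
  λ_1 = 20.544,  λ_2 = 3.456.

Step 4 — unit eigenvector for λ_1: solve (Sigma - λ_1 I)v = 0. First row:
  (4 - 20.544)·v_x + (-3)·v_y = 0, i.e. (-16.544)·v_x + (-3)·v_y = 0,
  so v ∝ (b, λ_1 - a) = (-3, 16.544); multiply by -1 so the first entry is positive: u = (3, -16.544).
  ||u|| = √((3)² + (-16.544)²) = √(282.7041) ≈ 16.8138,
  v_1 = u/||u|| ≈ (0.1784, -0.984) (||v_1|| = 1).

λ_1 = 20.544,  λ_2 = 3.456;  v_1 ≈ (0.1784, -0.984)


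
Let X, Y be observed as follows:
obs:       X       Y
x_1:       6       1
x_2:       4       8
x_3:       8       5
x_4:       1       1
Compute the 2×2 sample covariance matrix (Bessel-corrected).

Step 1 — column means:
  mean(X) = (6 + 4 + 8 + 1) / 4 = 19/4 = 4.75
  mean(Y) = (1 + 8 + 5 + 1) / 4 = 15/4 = 3.75

Step 2 — sample covariance S[i,j] = (1/(n-1)) · Σ_k (x_{k,i} - mean_i) · (x_{k,j} - mean_j), with n-1 = 3.
  S[X,X] = ((1.25)·(1.25) + (-0.75)·(-0.75) + (3.25)·(3.25) + (-3.75)·(-3.75)) / 3 = 26.75/3 = 8.9167
  S[X,Y] = ((1.25)·(-2.75) + (-0.75)·(4.25) + (3.25)·(1.25) + (-3.75)·(-2.75)) / 3 = 7.75/3 = 2.5833
  S[Y,Y] = ((-2.75)·(-2.75) + (4.25)·(4.25) + (1.25)·(1.25) + (-2.75)·(-2.75)) / 3 = 34.75/3 = 11.5833

S is symmetric (S[j,i] = S[i,j]). Assembling:

S = [[8.9167, 2.5833],
 [2.5833, 11.5833]]


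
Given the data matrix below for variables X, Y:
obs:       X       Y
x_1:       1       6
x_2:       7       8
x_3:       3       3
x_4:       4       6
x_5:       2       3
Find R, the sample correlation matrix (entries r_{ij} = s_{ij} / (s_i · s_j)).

Step 1 — column means:
  mean(X) = (1 + 7 + 3 + 4 + 2) / 5 = 17/5 = 3.4
  mean(Y) = (6 + 8 + 3 + 6 + 3) / 5 = 26/5 = 5.2

Step 2 — sample variances and covariances s[i,j] = (1/(n-1)) · Σ_k (x_{k,i} - mean_i) · (x_{k,j} - mean_j), with n-1 = 4:
  s[X,X] = ((-2.4)·(-2.4) + (3.6)·(3.6) + (-0.4)·(-0.4) + (0.6)·(0.6) + (-1.4)·(-1.4)) / 4 = 21.2/4 = 5.3
  s[X,Y] = ((-2.4)·(0.8) + (3.6)·(2.8) + (-0.4)·(-2.2) + (0.6)·(0.8) + (-1.4)·(-2.2)) / 4 = 12.6/4 = 3.15
  s[Y,Y] = ((0.8)·(0.8) + (2.8)·(2.8) + (-2.2)·(-2.2) + (0.8)·(0.8) + (-2.2)·(-2.2)) / 4 = 18.8/4 = 4.7
  Sample standard deviations s_i = √(s[i,i]):
  s(X) = √(5.3) = 2.3022
  s(Y) = √(4.7) = 2.1679

Step 3 — r_{ij} = s_{ij} / (s_i · s_j):
  r[X,X] = 1 (diagonal).
  r[X,Y] = 3.15 / (2.3022 · 2.1679) = 3.15 / 4.991 = 0.6311
  r[Y,Y] = 1 (diagonal).

R is symmetric with unit diagonal. Assembling:

R = [[1, 0.6311],
 [0.6311, 1]]


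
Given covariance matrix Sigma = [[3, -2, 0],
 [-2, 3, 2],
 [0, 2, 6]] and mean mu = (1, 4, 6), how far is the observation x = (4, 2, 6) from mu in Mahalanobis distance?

Step 1 — centre the observation: (x - mu) = (3, -2, 0).

Step 2 — invert Sigma (cofactor / det for 3×3, or solve directly):
  Sigma^{-1} = [[0.7778, 0.6667, -0.2222],
 [0.6667, 1, -0.3333],
 [-0.2222, -0.3333, 0.2778]].

Step 3 — form the quadratic (x - mu)^T · Sigma^{-1} · (x - mu):
  Sigma^{-1} · (x - mu) = (1, 0, 0).
  (x - mu)^T · [Sigma^{-1} · (x - mu)] = (3)·(1) + (-2)·(0) + (0)·(0) = 3.

Step 4 — take square root: d = √(3) ≈ 1.7321.

d(x, mu) = √(3) ≈ 1.7321


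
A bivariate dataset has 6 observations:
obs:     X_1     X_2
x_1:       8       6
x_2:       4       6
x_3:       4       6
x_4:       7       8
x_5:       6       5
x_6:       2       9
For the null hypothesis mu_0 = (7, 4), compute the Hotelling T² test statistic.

Step 1 — sample mean vector:
  mean(X_1) = (8 + 4 + 4 + 7 + 6 + 2) / 6 = 31/6 = 5.1667
  mean(X_2) = (6 + 6 + 6 + 8 + 5 + 9) / 6 = 40/6 = 6.6667
  x̄ = (5.1667, 6.6667),  deviation x̄ - mu_0 = (5.1667, 6.6667) - (7, 4) = (-1.8333, 2.6667).

Step 2 — sample covariance matrix, S[i,j] = (1/(n-1)) · Σ_k (x_{k,i} - mean_i) · (x_{k,j} - mean_j), divisor n-1 = 5:
  S[X_1,X_1] = ((2.8333)·(2.8333) + (-1.1667)·(-1.1667) + (-1.1667)·(-1.1667) + (1.8333)·(1.8333) + (0.8333)·(0.8333) + (-3.1667)·(-3.1667)) / 5 = 24.8333/5 = 4.9667
  S[X_1,X_2] = ((2.8333)·(-0.6667) + (-1.1667)·(-0.6667) + (-1.1667)·(-0.6667) + (1.8333)·(1.3333) + (0.8333)·(-1.6667) + (-3.1667)·(2.3333)) / 5 = -6.6667/5 = -1.3333
  S[X_2,X_2] = ((-0.6667)·(-0.6667) + (-0.6667)·(-0.6667) + (-0.6667)·(-0.6667) + (1.3333)·(1.3333) + (-1.6667)·(-1.6667) + (2.3333)·(2.3333)) / 5 = 11.3333/5 = 2.2667
  S = [[4.9667, -1.3333],
 [-1.3333, 2.2667]].

Step 3 — invert S. det(S) = 4.9667·2.2667 - (-1.3333)² = 9.48.
  S^{-1} = (1/det) · [[d, -b], [-b, a]] = [[0.2391, 0.1406],
 [0.1406, 0.5239]].

Step 4 — quadratic form (x̄ - mu_0)^T · S^{-1} · (x̄ - mu_0):
  S^{-1} · (x̄ - mu_0) = (-0.0633, 1.1392),
  (x̄ - mu_0)^T · [...] = (-1.8333)·(-0.0633) + (2.6667)·(1.1392) = 3.154.

Step 5 — scale by n: T² = 6 · 3.154 = 18.9241.

T² ≈ 18.9241


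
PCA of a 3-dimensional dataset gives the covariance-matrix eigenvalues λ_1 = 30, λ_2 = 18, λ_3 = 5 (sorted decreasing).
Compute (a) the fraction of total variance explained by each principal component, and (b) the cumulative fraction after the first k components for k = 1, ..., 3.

Step 1 — total variance = trace(Sigma) = Σ λ_i = 30 + 18 + 5 = 53.

Step 2 — fraction explained by component i = λ_i / Σ λ:
  PC1: 30/53 = 0.566
  PC2: 18/53 = 0.3396
  PC3: 5/53 = 0.0943

Step 3 — cumulative fraction after k components = (λ_1 + ... + λ_k) / Σ λ:
  k = 1: 30/53 = 0.566
  k = 2: (30 + 18)/53 = 48/53 = 0.9057
  k = 3: (30 + 18 + 5)/53 = 53/53 = 1

Summary (fraction, with percent):

explained: PC1 0.566 (56.6%), PC2 0.3396 (33.96%), PC3 0.0943 (9.43%);  cumulative: 0.566, 0.9057, 1


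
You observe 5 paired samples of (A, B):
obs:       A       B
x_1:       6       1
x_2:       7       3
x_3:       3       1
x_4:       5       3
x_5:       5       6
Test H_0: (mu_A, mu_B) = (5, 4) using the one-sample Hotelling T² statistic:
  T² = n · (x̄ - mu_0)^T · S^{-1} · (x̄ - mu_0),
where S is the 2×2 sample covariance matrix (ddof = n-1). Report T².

Step 1 — sample mean vector:
  mean(A) = (6 + 7 + 3 + 5 + 5) / 5 = 26/5 = 5.2
  mean(B) = (1 + 3 + 1 + 3 + 6) / 5 = 14/5 = 2.8
  x̄ = (5.2, 2.8),  deviation x̄ - mu_0 = (5.2, 2.8) - (5, 4) = (0.2, -1.2).

Step 2 — sample covariance matrix, S[i,j] = (1/(n-1)) · Σ_k (x_{k,i} - mean_i) · (x_{k,j} - mean_j), divisor n-1 = 4:
  S[A,A] = ((0.8)·(0.8) + (1.8)·(1.8) + (-2.2)·(-2.2) + (-0.2)·(-0.2) + (-0.2)·(-0.2)) / 4 = 8.8/4 = 2.2
  S[A,B] = ((0.8)·(-1.8) + (1.8)·(0.2) + (-2.2)·(-1.8) + (-0.2)·(0.2) + (-0.2)·(3.2)) / 4 = 2.2/4 = 0.55
  S[B,B] = ((-1.8)·(-1.8) + (0.2)·(0.2) + (-1.8)·(-1.8) + (0.2)·(0.2) + (3.2)·(3.2)) / 4 = 16.8/4 = 4.2
  S = [[2.2, 0.55],
 [0.55, 4.2]].

Step 3 — invert S. det(S) = 2.2·4.2 - (0.55)² = 8.9375.
  S^{-1} = (1/det) · [[d, -b], [-b, a]] = [[0.4699, -0.0615],
 [-0.0615, 0.2462]].

Step 4 — quadratic form (x̄ - mu_0)^T · S^{-1} · (x̄ - mu_0):
  S^{-1} · (x̄ - mu_0) = (0.1678, -0.3077),
  (x̄ - mu_0)^T · [...] = (0.2)·(0.1678) + (-1.2)·(-0.3077) = 0.4028.

Step 5 — scale by n: T² = 5 · 0.4028 = 2.014.

T² ≈ 2.014


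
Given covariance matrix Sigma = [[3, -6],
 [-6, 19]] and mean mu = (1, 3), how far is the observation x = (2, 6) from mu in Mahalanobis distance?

Step 1 — centre the observation: (x - mu) = (1, 3).

Step 2 — invert Sigma. det(Sigma) = 3·19 - (-6)² = 21.
  Sigma^{-1} = (1/det) · [[d, -b], [-b, a]] = [[0.9048, 0.2857],
 [0.2857, 0.1429]].

Step 3 — form the quadratic (x - mu)^T · Sigma^{-1} · (x - mu):
  Sigma^{-1} · (x - mu) = (1.7619, 0.7143).
  (x - mu)^T · [Sigma^{-1} · (x - mu)] = (1)·(1.7619) + (3)·(0.7143) = 3.9048.

Step 4 — take square root: d = √(3.9048) ≈ 1.976.

d(x, mu) = √(3.9048) ≈ 1.976
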